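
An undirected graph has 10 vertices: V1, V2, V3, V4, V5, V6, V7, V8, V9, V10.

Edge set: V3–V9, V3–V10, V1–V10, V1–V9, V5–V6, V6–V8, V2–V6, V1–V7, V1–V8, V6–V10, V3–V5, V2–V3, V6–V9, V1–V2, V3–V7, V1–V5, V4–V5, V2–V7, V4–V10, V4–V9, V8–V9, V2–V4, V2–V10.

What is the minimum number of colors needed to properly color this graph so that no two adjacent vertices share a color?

V1, V2, V7 are pairwise adjacent, so at least 3 colors are needed.
3 colors suffice: color R → {V1, V3, V4, V6}; color B → {V2, V5, V9}; color G → {V7, V8, V10}. Each edge has distinct colors on its endpoints.

3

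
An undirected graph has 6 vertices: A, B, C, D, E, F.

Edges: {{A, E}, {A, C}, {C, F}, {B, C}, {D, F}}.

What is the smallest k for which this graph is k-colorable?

A and C are adjacent, so at least 2 colors are needed.
2 colors suffice: color 1 → {C, D, E}; color 2 → {A, B, F}. Every edge joins two different colors.

2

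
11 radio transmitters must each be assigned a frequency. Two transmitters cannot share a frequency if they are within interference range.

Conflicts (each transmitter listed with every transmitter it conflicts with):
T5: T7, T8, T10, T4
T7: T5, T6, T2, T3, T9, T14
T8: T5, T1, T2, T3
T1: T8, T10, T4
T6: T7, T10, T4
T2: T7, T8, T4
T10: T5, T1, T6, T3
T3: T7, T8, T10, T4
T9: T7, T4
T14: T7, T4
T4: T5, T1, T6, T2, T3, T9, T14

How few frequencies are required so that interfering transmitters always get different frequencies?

T7 and T3 conflict, so at least 2 frequencies are needed.
2 frequencies suffice: frequency 1 → {T7, T8, T10, T4}; frequency 2 → {T5, T1, T6, T2, T3, T9, T14}. Each listed conflict is separated.

2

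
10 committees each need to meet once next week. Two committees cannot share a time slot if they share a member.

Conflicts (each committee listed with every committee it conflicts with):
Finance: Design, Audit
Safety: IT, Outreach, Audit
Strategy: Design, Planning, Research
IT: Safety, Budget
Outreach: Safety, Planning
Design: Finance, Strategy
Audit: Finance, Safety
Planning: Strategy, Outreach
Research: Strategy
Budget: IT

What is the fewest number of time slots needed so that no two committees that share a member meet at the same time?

3

The cycle Design-Finance-Audit-Safety-Outreach-Planning-Strategy-Design has odd length 7, so it cannot be 2-colored; at least 3 time slots are needed.
3 time slots suffice: time slot 1 → {Finance, Safety, Strategy, Budget}; time slot 2 → {IT, Outreach, Design, Audit, Research}; time slot 3 → {Planning}. Each listed conflict is separated.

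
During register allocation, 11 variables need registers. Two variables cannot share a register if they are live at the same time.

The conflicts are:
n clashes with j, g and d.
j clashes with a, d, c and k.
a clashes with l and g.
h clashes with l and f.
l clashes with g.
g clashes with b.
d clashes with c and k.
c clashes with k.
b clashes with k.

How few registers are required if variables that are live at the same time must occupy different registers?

4

j, d, c, k are mutually in conflict, so at least 4 registers are needed.
4 registers suffice: register 1 → {j, h, g}; register 2 → {l, d, b, f}; register 3 → {n, a, k}; register 4 → {c}. Each listed conflict is separated.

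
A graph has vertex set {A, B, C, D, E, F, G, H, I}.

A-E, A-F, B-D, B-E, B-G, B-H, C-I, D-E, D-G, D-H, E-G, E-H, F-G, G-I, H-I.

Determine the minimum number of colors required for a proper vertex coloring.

B, D, E, G are mutually adjacent (a clique of size 4), so at least 4 colors are needed.
A valid assignment using 4 colors: A=red, B=green, C=red, D=yellow, E=blue, F=blue, G=red, H=red, I=blue. No two adjacent vertices share a color.

4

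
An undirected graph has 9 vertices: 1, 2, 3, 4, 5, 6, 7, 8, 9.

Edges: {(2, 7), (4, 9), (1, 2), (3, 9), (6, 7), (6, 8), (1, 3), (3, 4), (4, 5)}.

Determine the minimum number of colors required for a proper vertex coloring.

3

3, 4, 9 are mutually adjacent, so at least 3 colors are needed.
3 colors suffice: 1=c, 2=b, 3=a, 4=b, 5=a, 6=b, 7=a, 8=a, 9=c. Each edge has distinct colors on its endpoints.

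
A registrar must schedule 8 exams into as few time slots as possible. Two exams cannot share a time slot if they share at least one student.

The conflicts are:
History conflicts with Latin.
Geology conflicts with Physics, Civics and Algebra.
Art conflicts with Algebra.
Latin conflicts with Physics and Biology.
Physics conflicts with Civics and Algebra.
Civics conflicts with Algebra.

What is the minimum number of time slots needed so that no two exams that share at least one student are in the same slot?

Geology, Physics, Civics, Algebra are mutually in conflict, so at least 4 time slots are needed.
4 time slots suffice: time slot 1 → {History, Art, Physics, Biology}; time slot 2 → {Latin, Algebra}; time slot 3 → {Geology}; time slot 4 → {Civics}. Every pair that conflicts lands in different time slots.

4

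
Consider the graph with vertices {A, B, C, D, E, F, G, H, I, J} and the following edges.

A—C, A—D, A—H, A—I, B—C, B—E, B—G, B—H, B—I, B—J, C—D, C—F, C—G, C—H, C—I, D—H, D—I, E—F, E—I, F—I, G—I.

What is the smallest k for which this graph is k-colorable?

4

B, C, G, I are pairwise adjacent (a clique of size 4), so at least 4 colors are needed.
4 colors suffice: A=green, B=green, C=red, D=yellow, E=red, F=green, G=yellow, H=blue, I=blue, J=red. No two adjacent vertices share a color.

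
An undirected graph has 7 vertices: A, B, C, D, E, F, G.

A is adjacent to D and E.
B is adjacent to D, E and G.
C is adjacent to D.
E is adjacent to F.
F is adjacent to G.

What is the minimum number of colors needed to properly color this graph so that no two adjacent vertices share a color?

E and F are adjacent, so at least 2 colors are needed.
2 colors suffice: color red → {D, E, G}; color blue → {A, B, C, F}. Every edge joins two different colors.

2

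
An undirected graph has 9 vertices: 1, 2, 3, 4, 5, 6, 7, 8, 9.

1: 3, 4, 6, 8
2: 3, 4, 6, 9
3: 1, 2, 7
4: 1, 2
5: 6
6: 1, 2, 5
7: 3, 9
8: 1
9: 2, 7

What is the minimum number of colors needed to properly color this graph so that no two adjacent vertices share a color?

2

2 and 6 are adjacent, so at least 2 colors are needed.
2 colors suffice: color a → {1, 2, 5, 7}; color b → {3, 4, 6, 8, 9}. Every edge joins two different colors.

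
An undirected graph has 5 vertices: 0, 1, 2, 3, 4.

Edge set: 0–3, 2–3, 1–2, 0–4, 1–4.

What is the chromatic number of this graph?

The cycle 0-3-2-1-4-0 has odd length 5, so it cannot be 2-colored; at least 3 colors are needed.
3 colors suffice: color red → {0, 2}; color blue → {1, 3}; color green → {4}. Every edge joins two different colors.

3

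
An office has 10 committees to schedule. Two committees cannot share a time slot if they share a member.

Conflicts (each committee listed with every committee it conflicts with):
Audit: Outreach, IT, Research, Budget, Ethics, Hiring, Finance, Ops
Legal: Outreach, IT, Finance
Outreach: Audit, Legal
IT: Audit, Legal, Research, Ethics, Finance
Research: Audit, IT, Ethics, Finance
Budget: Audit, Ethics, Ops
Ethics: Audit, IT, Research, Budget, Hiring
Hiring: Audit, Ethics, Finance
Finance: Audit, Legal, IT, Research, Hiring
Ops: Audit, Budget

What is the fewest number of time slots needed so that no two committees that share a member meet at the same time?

4

Audit, IT, Research, Finance pairwise conflict, so at least 4 time slots are needed.
Using 4 time slots: Audit=1, Legal=1, Outreach=2, IT=2, Research=4, Budget=2, Ethics=3, Hiring=2, Finance=3, Ops=3. Each listed conflict is separated.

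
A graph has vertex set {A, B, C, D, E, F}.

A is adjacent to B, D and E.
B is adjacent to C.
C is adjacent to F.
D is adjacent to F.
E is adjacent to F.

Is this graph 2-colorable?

The cycle C-F-E-A-B-C has odd length 5, so it cannot be 2-colored; at least 3 colors are needed.
So 2 colors are not enough.

No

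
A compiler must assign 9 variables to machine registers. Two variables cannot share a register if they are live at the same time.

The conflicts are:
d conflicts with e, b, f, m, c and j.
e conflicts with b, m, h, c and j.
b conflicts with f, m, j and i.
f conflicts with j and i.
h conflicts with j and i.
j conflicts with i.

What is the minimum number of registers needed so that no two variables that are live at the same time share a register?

4

d, e, b, m are mutually in conflict, so at least 4 registers are needed.
Using 4 registers: d=3, e=1, b=2, f=1, m=4, h=2, c=2, j=4, i=3. Every pair that conflicts lands in different registers.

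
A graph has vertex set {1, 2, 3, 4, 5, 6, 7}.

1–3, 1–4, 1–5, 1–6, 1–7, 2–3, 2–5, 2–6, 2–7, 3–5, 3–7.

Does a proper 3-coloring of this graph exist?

Yes

The chromatic number is 3. 1, 3, 5 are pairwise adjacent, so at least 3 colors are needed.
3 colors suffice: color red → {1, 2}; color blue → {3, 4, 6}; color green → {5, 7}.
That is already a proper 3-coloring.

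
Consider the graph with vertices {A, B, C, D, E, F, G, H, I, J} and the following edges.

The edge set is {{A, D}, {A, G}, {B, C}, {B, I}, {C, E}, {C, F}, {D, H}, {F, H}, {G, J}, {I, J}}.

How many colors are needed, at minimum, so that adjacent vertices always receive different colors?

3

The cycle G-J-I-B-C-F-H-D-A-G has odd length 9, so it cannot be 2-colored; at least 3 colors are needed.
3 colors suffice: color 1 → {A, C, H, J}; color 2 → {B, D, E, F, G}; color 3 → {I}. Each edge has distinct colors on its endpoints.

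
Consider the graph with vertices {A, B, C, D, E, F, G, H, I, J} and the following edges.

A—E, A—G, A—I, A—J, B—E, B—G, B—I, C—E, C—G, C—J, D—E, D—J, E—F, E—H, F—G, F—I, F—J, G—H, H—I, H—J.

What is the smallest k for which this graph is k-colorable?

2

E and H are adjacent, so at least 2 colors are needed.
2 colors suffice: color 1 → {E, G, I, J}; color 2 → {A, B, C, D, F, H}. Every edge joins two different colors.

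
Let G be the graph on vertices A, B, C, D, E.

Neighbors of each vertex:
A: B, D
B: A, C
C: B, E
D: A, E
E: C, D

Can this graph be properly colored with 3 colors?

The chromatic number is 3. The cycle C-E-D-A-B-C has odd length 5, so it cannot be 2-colored; at least 3 colors are needed.
3 colors suffice: color 1 → {B, D}; color 2 → {A, E}; color 3 → {C}.
That is already a proper 3-coloring.

Yes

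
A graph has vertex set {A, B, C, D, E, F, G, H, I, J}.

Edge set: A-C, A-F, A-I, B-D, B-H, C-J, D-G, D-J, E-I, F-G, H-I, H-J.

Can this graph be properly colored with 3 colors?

Yes

The chromatic number is 3. The cycle A-I-H-J-C-A has odd length 5, so it cannot be 2-colored; at least 3 colors are needed.
3 colors suffice: color 1 → {A, D, E, H}; color 2 → {B, F, I, J}; color 3 → {C, G}.
That is already a proper 3-coloring.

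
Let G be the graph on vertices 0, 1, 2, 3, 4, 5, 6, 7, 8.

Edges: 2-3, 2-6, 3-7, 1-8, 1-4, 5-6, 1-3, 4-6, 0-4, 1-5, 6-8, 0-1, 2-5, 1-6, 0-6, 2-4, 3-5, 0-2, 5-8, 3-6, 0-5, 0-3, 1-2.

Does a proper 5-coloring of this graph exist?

0, 1, 2, 3, 5, 6 form a clique, so at least 6 colors are needed.
So 5 colors are not enough.

No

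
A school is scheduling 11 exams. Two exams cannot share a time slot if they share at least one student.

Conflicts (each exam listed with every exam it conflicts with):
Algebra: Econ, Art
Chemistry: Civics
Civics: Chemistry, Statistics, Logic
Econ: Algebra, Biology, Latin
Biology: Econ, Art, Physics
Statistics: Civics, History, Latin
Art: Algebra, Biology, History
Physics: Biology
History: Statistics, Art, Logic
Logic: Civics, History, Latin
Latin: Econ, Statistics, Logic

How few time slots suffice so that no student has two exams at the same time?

Algebra and Art conflict, so at least 2 time slots are needed.
2 time slots suffice: time slot 1 → {Chemistry, Econ, Statistics, Art, Physics, Logic}; time slot 2 → {Algebra, Civics, Biology, History, Latin}. No two conflicting exams share a time slot.

2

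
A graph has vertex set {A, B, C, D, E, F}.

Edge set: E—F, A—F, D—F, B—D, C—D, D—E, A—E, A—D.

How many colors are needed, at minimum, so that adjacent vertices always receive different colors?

4

A, D, E, F are mutually adjacent (a clique of size 4), so at least 4 colors are needed.
4 colors suffice: color red → {D}; color blue → {B, C, E}; color green → {F}; color yellow → {A}. No two adjacent vertices share a color.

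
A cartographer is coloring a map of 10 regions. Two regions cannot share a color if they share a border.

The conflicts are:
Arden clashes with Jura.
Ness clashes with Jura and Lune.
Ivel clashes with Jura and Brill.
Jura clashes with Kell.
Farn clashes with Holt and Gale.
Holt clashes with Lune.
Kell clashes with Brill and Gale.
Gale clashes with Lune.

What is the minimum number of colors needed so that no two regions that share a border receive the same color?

The cycle Gale-Lune-Ness-Jura-Kell-Gale has odd length 5, so it cannot be 2-colored; at least 3 colors are needed.
3 colors suffice: color 1 → {Jura, Holt, Brill, Gale}; color 2 → {Arden, Ivel, Farn, Kell, Lune}; color 3 → {Ness}. Every pair that conflicts lands in different colors.

3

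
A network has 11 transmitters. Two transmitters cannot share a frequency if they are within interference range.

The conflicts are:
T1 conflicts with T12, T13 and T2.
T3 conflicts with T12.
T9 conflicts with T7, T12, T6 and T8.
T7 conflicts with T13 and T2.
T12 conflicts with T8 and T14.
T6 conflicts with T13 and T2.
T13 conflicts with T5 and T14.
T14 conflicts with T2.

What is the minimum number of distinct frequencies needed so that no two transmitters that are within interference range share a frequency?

T9, T12, T8 are mutually in conflict, so at least 3 frequencies are needed.
A valid assignment using 3 frequencies: T1=2, T3=2, T9=2, T7=3, T12=1, T6=3, T8=3, T13=1, T5=2, T14=2, T2=1. Each listed conflict is separated.

3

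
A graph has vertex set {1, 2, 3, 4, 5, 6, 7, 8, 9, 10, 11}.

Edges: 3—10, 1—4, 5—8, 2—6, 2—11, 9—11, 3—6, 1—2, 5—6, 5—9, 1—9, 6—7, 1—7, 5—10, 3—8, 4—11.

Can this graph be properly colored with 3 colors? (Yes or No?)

Yes

The chromatic number is 3. The cycle 5-9-11-2-6-5 has odd length 5, so it cannot be 2-colored; at least 3 colors are needed.
One proper 3-coloring: 1=red, 2=blue, 3=blue, 4=blue, 5=blue, 6=red, 7=blue, 8=red, 9=green, 10=red, 11=red.
That is already a proper 3-coloring.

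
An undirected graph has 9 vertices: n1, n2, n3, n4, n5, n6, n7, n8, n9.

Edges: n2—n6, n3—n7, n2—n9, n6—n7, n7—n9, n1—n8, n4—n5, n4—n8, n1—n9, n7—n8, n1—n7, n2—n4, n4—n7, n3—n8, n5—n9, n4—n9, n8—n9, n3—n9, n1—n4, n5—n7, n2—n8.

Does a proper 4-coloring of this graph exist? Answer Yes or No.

No

n1, n4, n7, n8, n9 form a clique, so at least 5 colors are needed.
So 4 colors are not enough.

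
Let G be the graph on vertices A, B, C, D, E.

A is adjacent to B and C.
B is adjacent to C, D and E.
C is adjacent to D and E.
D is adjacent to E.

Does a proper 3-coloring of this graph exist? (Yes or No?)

No

B, C, D, E form a clique, so at least 4 colors are needed.
So 3 colors are not enough.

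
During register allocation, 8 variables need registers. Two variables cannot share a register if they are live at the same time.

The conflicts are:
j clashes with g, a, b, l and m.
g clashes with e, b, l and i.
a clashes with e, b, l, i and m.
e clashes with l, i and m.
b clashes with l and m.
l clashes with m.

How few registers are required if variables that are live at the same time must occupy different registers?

5

j, a, b, l, m are mutually in conflict, so at least 5 registers are needed.
5 registers suffice: register 1 → {l, i}; register 2 → {g, a}; register 3 → {e, b}; register 4 → {m}; register 5 → {j}. No two conflicting variables share a register.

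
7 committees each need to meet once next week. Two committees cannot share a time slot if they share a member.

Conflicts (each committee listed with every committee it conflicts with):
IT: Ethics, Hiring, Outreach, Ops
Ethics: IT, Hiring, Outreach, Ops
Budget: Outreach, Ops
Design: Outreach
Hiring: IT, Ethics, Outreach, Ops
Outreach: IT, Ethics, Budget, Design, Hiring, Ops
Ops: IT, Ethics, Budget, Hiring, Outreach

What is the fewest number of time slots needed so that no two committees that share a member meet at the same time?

5

IT, Ethics, Hiring, Outreach, Ops are mutually in conflict, so at least 5 time slots are needed.
5 time slots suffice: IT=5, Ethics=4, Budget=3, Design=2, Hiring=3, Outreach=1, Ops=2. No two conflicting committees share a time slot.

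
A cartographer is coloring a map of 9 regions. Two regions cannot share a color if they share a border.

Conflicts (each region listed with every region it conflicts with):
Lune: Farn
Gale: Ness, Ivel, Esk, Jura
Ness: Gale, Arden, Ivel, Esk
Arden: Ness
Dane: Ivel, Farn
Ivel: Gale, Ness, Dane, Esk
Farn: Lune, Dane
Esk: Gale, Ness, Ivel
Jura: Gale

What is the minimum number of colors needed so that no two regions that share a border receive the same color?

4

Gale, Ness, Ivel, Esk all conflict with each other, so at least 4 colors are needed.
A valid assignment using 4 colors: Lune=1, Gale=1, Ness=2, Arden=1, Dane=1, Ivel=3, Farn=2, Esk=4, Jura=2. No two conflicting regions share a color.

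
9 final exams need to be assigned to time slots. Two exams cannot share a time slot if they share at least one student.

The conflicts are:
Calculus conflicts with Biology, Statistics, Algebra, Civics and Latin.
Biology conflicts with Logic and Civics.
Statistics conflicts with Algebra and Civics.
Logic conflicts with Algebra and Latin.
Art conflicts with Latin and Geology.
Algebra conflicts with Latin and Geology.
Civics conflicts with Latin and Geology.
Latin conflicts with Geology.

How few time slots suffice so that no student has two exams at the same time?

Art, Latin, Geology are mutually in conflict, so at least 3 time slots are needed.
3 time slots suffice: time slot 1 → {Biology, Statistics, Latin}; time slot 2 → {Calculus, Logic, Geology}; time slot 3 → {Art, Algebra, Civics}. Each listed conflict is separated.

3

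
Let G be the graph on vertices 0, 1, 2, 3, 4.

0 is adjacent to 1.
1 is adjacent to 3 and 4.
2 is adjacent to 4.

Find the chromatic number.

1 and 3 are adjacent, so at least 2 colors are needed.
2 colors suffice: color red → {1, 2}; color blue → {0, 3, 4}. Every edge joins two different colors.

2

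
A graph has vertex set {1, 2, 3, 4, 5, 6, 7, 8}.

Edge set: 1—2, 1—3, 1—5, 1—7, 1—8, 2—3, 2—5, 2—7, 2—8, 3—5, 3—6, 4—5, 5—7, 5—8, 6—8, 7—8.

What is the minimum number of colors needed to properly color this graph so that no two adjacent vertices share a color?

1, 2, 5, 7, 8 are mutually adjacent (a clique of size 5), so at least 5 colors are needed.
5 colors suffice: color a → {5, 6}; color b → {2, 4}; color c → {1}; color d → {3, 8}; color e → {7}. Every edge joins two different colors.

5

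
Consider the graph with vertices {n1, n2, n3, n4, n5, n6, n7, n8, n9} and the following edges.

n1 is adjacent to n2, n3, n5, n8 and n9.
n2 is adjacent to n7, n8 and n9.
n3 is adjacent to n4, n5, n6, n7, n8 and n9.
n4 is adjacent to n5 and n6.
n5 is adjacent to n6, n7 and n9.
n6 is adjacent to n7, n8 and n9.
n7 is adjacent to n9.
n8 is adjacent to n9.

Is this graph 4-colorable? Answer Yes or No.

n3, n5, n6, n7, n9 are mutually adjacent (a clique of size 5), so at least 5 colors are needed.
So 4 colors are not enough.

No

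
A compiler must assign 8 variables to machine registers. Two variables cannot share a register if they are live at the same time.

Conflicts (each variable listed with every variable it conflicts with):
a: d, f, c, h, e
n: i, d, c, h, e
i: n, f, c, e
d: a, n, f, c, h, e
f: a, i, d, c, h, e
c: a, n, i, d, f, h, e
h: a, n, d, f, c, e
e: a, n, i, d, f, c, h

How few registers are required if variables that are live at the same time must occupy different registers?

6

a, d, f, c, h, e pairwise conflict, so at least 6 registers are needed.
Using 6 registers: a=6, n=4, i=3, d=5, f=4, c=1, h=3, e=2. Each listed conflict is separated.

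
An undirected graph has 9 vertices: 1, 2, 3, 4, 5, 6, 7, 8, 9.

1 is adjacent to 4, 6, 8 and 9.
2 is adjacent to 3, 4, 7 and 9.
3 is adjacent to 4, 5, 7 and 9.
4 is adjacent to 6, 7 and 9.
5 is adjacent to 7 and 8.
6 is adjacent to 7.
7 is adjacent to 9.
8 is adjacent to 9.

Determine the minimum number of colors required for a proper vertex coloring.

5

2, 3, 4, 7, 9 are pairwise adjacent (a clique of size 5), so at least 5 colors are needed.
5 colors suffice: color red → {1, 7}; color blue → {5, 6, 9}; color green → {4, 8}; color yellow → {3}; color purple → {2}. Every edge joins two different colors.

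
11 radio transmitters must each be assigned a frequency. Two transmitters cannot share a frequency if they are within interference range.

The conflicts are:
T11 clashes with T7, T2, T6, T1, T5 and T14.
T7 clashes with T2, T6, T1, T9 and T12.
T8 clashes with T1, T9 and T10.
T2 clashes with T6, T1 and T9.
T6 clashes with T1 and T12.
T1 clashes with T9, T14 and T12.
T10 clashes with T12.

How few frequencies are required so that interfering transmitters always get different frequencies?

5

T11, T7, T2, T6, T1 all conflict with each other, so at least 5 frequencies are needed.
5 frequencies suffice: frequency 1 → {T1, T5, T10}; frequency 2 → {T7, T8, T14}; frequency 3 → {T11, T9, T12}; frequency 4 → {T2}; frequency 5 → {T6}. Every pair that conflicts lands in different frequencies.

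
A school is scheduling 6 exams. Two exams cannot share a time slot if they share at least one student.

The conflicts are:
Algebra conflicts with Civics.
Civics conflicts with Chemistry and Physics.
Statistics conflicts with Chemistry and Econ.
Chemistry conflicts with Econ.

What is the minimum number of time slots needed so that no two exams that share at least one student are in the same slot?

Statistics, Chemistry, Econ are mutually in conflict, so at least 3 time slots are needed.
3 time slots suffice: time slot 1 → {Civics, Econ}; time slot 2 → {Algebra, Chemistry, Physics}; time slot 3 → {Statistics}. Every pair that conflicts lands in different time slots.

3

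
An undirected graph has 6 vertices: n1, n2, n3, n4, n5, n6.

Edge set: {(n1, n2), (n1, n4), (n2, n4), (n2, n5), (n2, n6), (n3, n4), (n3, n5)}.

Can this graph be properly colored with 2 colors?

n1, n2, n4 are mutually adjacent, so at least 3 colors are needed.
So 2 colors are not enough.

No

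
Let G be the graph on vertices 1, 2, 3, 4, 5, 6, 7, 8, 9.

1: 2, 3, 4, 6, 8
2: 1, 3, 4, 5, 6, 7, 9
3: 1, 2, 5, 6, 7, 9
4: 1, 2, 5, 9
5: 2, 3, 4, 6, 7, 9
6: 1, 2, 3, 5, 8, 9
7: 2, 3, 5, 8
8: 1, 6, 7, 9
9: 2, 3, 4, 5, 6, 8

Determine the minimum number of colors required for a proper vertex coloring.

5

2, 3, 5, 6, 9 are mutually adjacent (a clique of size 5), so at least 5 colors are needed.
A valid assignment using 5 colors: 1=blue, 2=red, 3=green, 4=green, 5=yellow, 6=purple, 7=blue, 8=red, 9=blue. Each edge has distinct colors on its endpoints.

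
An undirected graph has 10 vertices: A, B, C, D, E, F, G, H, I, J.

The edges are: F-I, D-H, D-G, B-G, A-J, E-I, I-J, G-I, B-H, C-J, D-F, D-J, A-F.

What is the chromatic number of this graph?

E and I are adjacent, so at least 2 colors are needed.
2 colors suffice: color red → {A, B, C, D, I}; color blue → {E, F, G, H, J}. No two adjacent vertices share a color.

2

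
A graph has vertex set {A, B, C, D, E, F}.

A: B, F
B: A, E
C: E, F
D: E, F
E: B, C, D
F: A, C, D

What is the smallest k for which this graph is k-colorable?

The cycle E-C-F-A-B-E has odd length 5, so it cannot be 2-colored; at least 3 colors are needed.
3 colors suffice: color red → {E, F}; color blue → {A, C, D}; color green → {B}. Every edge joins two different colors.

3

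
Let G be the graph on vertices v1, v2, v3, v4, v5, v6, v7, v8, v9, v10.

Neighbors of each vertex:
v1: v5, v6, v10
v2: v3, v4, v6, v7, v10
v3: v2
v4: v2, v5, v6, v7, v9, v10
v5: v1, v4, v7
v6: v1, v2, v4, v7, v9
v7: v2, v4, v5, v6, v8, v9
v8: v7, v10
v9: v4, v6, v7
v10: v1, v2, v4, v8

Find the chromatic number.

v4, v6, v7, v9 are pairwise adjacent (a clique of size 4), so at least 4 colors are needed.
4 colors suffice: color 1 → {v3, v7, v10}; color 2 → {v1, v4, v8}; color 3 → {v5, v6}; color 4 → {v2, v9}. No two adjacent vertices share a color.

4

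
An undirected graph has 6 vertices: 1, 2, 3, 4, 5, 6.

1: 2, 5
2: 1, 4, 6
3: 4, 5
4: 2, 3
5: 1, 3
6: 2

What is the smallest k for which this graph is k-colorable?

3

The cycle 1-5-3-4-2-1 has odd length 5, so it cannot be 2-colored; at least 3 colors are needed.
A valid assignment using 3 colors: 1=b, 2=a, 3=a, 4=b, 5=c, 6=b. No two adjacent vertices share a color.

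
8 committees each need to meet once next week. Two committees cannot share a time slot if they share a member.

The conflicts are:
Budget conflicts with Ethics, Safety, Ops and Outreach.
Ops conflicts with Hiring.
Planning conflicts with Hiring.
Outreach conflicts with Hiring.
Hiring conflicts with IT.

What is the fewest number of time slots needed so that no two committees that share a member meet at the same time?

Budget and Safety conflict, so at least 2 time slots are needed.
Using 2 time slots: Budget=1, Ethics=2, Safety=2, Ops=2, Planning=2, Outreach=2, Hiring=1, IT=2. Each listed conflict is separated.

2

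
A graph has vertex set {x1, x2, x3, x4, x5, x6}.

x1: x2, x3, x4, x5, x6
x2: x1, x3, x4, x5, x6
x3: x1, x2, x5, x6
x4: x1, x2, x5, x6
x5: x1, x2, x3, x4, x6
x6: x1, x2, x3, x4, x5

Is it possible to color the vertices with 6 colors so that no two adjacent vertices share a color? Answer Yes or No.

The chromatic number is 5. x1, x2, x4, x5, x6 are pairwise adjacent (a clique of size 5), so at least 5 colors are needed.
5 colors suffice: x1=1, x2=4, x3=5, x4=5, x5=2, x6=3.
Since 6 ≥ 5, a proper 6-coloring certainly exists.

Yes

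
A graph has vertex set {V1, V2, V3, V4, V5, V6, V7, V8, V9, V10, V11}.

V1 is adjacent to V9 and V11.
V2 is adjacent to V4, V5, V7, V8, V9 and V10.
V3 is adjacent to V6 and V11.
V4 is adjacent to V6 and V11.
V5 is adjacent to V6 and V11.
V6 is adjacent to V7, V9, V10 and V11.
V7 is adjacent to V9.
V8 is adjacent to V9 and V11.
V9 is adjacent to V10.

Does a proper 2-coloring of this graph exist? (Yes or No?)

No

V2, V8, V9 are mutually adjacent, so at least 3 colors are needed.
So 2 colors are not enough.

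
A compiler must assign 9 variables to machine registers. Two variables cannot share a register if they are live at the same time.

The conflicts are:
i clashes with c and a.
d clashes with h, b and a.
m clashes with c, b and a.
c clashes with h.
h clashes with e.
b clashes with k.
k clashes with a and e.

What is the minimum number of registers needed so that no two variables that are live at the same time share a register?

The cycle h-c-m-b-d-h has odd length 5, so it cannot be 2-colored; at least 3 registers are needed.
A valid assignment using 3 registers: i=2, d=2, m=2, c=1, h=3, b=1, k=2, a=1, e=1. Every pair that conflicts lands in different registers.

3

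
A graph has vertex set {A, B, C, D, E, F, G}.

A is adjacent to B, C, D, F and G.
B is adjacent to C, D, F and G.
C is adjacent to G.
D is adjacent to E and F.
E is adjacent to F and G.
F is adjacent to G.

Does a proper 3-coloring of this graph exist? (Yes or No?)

A, B, C, G are pairwise adjacent (a clique of size 4), so at least 4 colors are needed.
So 3 colors are not enough.

No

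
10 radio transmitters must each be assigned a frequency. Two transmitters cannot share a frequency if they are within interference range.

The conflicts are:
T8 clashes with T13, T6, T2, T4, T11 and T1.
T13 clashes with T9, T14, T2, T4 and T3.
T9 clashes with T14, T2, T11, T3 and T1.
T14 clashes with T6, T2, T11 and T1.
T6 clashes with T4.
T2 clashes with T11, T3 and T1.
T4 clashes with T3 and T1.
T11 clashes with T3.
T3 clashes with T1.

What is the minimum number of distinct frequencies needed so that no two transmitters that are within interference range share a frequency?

4

T13, T9, T14, T2 are mutually in conflict, so at least 4 frequencies are needed.
4 frequencies suffice: T8=3, T13=2, T9=4, T14=3, T6=2, T2=1, T4=1, T11=2, T3=3, T1=2. No two conflicting transmitters share a frequency.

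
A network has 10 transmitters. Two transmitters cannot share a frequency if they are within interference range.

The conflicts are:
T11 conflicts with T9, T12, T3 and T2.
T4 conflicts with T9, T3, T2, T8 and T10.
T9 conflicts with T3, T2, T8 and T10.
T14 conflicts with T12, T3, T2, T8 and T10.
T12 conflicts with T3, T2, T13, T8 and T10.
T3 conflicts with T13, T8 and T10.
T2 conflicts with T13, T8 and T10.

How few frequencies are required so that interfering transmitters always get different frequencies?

4

T4, T9, T3, T10 pairwise conflict, so at least 4 frequencies are needed.
4 frequencies suffice: T11=3, T4=4, T9=2, T14=4, T12=2, T3=1, T2=1, T13=3, T8=3, T10=3. No two conflicting transmitters share a frequency.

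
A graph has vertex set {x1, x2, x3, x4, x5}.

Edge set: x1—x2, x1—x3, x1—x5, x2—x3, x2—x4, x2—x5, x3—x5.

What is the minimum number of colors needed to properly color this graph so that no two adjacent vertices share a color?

x1, x2, x3, x5 are mutually adjacent (a clique of size 4), so at least 4 colors are needed.
4 colors suffice: color R → {x2}; color B → {x1, x4}; color G → {x5}; color Y → {x3}. Each edge has distinct colors on its endpoints.

4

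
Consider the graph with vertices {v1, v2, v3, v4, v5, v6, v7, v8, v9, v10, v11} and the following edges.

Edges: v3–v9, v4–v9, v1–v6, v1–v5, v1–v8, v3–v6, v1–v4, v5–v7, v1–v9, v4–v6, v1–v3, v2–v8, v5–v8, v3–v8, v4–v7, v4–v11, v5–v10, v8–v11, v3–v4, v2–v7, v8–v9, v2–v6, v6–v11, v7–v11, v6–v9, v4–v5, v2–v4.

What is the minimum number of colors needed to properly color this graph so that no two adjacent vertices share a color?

v1, v3, v4, v6, v9 form a clique, so at least 5 colors are needed.
One proper 5-coloring: v1=2, v2=2, v3=4, v4=1, v5=3, v6=3, v7=4, v8=1, v9=5, v10=1, v11=2. Each edge has distinct colors on its endpoints.

5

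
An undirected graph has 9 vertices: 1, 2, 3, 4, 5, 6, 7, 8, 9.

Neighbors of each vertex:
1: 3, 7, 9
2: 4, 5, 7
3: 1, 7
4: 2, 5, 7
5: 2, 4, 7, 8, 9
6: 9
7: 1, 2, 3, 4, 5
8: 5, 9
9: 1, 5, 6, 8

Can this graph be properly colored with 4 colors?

Yes

The chromatic number is 4. 2, 4, 5, 7 are pairwise adjacent (a clique of size 4), so at least 4 colors are needed.
4 colors suffice: 1=a, 2=c, 3=c, 4=d, 5=a, 6=a, 7=b, 8=c, 9=b.
That is already a proper 4-coloring.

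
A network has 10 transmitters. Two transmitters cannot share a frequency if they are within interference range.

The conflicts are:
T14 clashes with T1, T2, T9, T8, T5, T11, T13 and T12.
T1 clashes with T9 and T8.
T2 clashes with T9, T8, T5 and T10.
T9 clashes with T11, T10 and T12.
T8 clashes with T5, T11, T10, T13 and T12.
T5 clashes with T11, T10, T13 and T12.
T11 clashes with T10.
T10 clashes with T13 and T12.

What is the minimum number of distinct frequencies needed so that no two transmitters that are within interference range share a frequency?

T8, T5, T11, T10 are mutually in conflict, so at least 4 frequencies are needed.
A valid assignment using 4 frequencies: T14=2, T1=3, T2=4, T9=1, T8=1, T5=3, T11=4, T10=2, T13=4, T12=4. Every pair that conflicts lands in different frequencies.

4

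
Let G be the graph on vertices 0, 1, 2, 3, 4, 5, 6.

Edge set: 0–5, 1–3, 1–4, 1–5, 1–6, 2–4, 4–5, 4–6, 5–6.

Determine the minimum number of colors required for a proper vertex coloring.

4

1, 4, 5, 6 are mutually adjacent (a clique of size 4), so at least 4 colors are needed.
4 colors suffice: 0=a, 1=a, 2=a, 3=b, 4=b, 5=c, 6=d. Every edge joins two different colors.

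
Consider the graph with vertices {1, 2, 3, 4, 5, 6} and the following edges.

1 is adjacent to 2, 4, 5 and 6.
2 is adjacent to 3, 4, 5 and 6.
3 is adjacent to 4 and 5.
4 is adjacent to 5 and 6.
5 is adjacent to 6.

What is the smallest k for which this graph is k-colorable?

1, 2, 4, 5, 6 form a clique, so at least 5 colors are needed.
A valid assignment using 5 colors: 1=yellow, 2=red, 3=yellow, 4=green, 5=blue, 6=purple. Each edge has distinct colors on its endpoints.

5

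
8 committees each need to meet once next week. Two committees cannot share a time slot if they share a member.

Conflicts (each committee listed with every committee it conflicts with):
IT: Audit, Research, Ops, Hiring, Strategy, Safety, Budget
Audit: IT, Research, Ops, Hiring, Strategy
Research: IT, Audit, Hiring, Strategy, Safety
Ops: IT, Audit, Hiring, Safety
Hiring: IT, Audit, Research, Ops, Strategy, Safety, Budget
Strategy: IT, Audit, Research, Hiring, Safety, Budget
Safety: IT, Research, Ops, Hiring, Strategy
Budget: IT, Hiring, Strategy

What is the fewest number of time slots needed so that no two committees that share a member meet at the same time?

5

IT, Audit, Research, Hiring, Strategy all conflict with each other, so at least 5 time slots are needed.
A valid assignment using 5 time slots: IT=2, Audit=4, Research=5, Ops=3, Hiring=1, Strategy=3, Safety=4, Budget=4. Every pair that conflicts lands in different time slots.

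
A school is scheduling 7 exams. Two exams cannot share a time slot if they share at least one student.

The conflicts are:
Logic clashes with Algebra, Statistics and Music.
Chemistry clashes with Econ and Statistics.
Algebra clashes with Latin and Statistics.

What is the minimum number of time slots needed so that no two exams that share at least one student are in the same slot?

3

Logic, Algebra, Statistics all conflict with each other, so at least 3 time slots are needed.
Using 3 time slots: Logic=2, Chemistry=1, Econ=2, Algebra=1, Latin=2, Statistics=3, Music=1. Every pair that conflicts lands in different time slots.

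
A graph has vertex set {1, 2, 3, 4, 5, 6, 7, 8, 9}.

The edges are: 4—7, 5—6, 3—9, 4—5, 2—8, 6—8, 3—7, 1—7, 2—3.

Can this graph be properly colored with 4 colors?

The chromatic number is 3. The cycle 6-5-4-7-3-2-8-6 has odd length 7, so it cannot be 2-colored; at least 3 colors are needed.
3 colors suffice: color a → {2, 6, 7, 9}; color b → {1, 3, 4, 8}; color c → {5}.
Since 4 ≥ 3, a proper 4-coloring certainly exists.

Yes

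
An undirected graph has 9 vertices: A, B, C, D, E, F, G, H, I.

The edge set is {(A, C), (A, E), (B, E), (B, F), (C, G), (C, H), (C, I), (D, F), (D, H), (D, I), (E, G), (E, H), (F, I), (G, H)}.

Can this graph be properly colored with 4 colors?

Yes

The chromatic number is 3. E, G, H are pairwise adjacent, so at least 3 colors are needed.
3 colors suffice: color red → {C, D, E}; color blue → {A, F, H}; color green → {B, G, I}.
Since 4 ≥ 3, a proper 4-coloring certainly exists.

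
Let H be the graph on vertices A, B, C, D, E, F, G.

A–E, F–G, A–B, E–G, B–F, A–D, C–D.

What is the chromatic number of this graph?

3

The cycle F-G-E-A-B-F has odd length 5, so it cannot be 2-colored; at least 3 colors are needed.
A valid assignment using 3 colors: A=red, B=blue, C=red, D=blue, E=blue, F=red, G=green. No two adjacent vertices share a color.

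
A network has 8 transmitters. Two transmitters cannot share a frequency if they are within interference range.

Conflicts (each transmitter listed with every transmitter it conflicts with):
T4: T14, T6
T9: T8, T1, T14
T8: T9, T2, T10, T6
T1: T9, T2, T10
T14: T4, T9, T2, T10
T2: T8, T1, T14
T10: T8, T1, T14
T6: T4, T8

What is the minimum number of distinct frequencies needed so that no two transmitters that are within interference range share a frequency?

3

The cycle T8-T2-T14-T4-T6-T8 has odd length 5, so it cannot be 2-colored; at least 3 frequencies are needed.
3 frequencies suffice: frequency 1 → {T8, T1, T14}; frequency 2 → {T9, T2, T10, T6}; frequency 3 → {T4}. Every pair that conflicts lands in different frequencies.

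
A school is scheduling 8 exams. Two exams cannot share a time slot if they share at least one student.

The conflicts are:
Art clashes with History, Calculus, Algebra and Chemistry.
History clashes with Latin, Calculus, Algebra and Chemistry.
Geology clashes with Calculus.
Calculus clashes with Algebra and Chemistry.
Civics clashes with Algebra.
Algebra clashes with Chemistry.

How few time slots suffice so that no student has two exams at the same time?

Art, History, Calculus, Algebra, Chemistry all conflict with each other, so at least 5 time slots are needed.
A valid assignment using 5 time slots: Art=4, History=2, Latin=1, Geology=1, Calculus=3, Civics=2, Algebra=1, Chemistry=5. No two conflicting exams share a time slot.

5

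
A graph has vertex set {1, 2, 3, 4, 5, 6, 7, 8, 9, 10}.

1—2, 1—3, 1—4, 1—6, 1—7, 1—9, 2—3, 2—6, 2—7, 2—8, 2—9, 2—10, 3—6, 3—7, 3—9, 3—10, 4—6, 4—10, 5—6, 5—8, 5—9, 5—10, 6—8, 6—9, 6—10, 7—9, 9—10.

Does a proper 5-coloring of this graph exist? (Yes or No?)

The chromatic number is 5. 1, 2, 3, 6, 9 are mutually adjacent (a clique of size 5), so at least 5 colors are needed.
A valid assignment using 5 colors: 1=purple, 2=blue, 3=yellow, 4=blue, 5=blue, 6=red, 7=red, 8=green, 9=green, 10=purple.
That is already a proper 5-coloring.

Yes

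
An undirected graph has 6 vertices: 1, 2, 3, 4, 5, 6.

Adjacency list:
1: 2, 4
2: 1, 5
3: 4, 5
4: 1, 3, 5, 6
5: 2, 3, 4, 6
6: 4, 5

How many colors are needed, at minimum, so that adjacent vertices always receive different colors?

3

3, 4, 5 form a triangle, so at least 3 colors are needed.
One proper 3-coloring: 1=b, 2=a, 3=c, 4=a, 5=b, 6=c. No two adjacent vertices share a color.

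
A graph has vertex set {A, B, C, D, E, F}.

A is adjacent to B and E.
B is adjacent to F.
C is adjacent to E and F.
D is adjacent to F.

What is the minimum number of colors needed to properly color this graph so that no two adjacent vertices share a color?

3

The cycle C-E-A-B-F-C has odd length 5, so it cannot be 2-colored; at least 3 colors are needed.
3 colors suffice: color 1 → {A, F}; color 2 → {B, D, E}; color 3 → {C}. No two adjacent vertices share a color.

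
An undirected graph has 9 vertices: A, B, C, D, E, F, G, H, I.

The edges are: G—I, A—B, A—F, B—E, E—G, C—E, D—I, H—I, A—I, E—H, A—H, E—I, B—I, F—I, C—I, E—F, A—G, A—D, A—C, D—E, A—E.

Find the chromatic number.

4

A, D, E, I are pairwise adjacent (a clique of size 4), so at least 4 colors are needed.
4 colors suffice: color 1 → {I}; color 2 → {A}; color 3 → {E}; color 4 → {B, C, D, F, G, H}. Every edge joins two different colors.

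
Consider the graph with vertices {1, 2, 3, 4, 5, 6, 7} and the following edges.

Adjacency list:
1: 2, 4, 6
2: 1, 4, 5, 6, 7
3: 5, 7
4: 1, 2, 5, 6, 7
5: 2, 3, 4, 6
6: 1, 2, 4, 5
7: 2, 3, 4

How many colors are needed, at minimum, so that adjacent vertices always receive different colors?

4

2, 4, 5, 6 are mutually adjacent (a clique of size 4), so at least 4 colors are needed.
4 colors suffice: 1=green, 2=blue, 3=red, 4=red, 5=green, 6=yellow, 7=green. Each edge has distinct colors on its endpoints.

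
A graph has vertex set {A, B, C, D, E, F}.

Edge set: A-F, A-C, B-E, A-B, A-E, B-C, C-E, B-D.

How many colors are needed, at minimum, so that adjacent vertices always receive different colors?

4

A, B, C, E are pairwise adjacent (a clique of size 4), so at least 4 colors are needed.
4 colors suffice: color 1 → {A, D}; color 2 → {B, F}; color 3 → {C}; color 4 → {E}. Each edge has distinct colors on its endpoints.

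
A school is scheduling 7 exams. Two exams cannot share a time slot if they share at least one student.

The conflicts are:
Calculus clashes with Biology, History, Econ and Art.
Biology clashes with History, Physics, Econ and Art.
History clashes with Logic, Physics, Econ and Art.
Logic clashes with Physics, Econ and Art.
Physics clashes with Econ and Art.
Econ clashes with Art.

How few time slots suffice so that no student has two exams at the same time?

5

Biology, History, Physics, Econ, Art all conflict with each other, so at least 5 time slots are needed.
A valid assignment using 5 time slots: Calculus=4, Biology=5, History=2, Logic=5, Physics=4, Econ=3, Art=1. Every pair that conflicts lands in different time slots.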